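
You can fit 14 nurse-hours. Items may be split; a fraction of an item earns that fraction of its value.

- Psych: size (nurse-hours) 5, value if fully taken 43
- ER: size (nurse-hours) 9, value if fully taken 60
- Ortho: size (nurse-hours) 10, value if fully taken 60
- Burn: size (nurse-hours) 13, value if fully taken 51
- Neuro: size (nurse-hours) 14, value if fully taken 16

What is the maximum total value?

Best value per unit of size first: Psych 43/5≈8.6, ER 60/9≈6.67, Ortho 60/10≈6, Burn 51/13≈3.92, Neuro 16/14≈1.14.
Take all of Psych (5 nurse-hours, value 43) → 9 nurse-hours left.
All 9 nurse-hours of ER fit (value 60) → 0 remain.
Total value = 103.

103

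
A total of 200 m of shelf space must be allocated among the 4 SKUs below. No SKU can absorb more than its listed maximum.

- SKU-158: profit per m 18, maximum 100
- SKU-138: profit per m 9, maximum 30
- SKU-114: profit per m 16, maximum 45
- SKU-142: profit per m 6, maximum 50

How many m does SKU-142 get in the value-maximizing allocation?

Rank by profit per m: SKU-158 18 > SKU-114 16 > SKU-138 9 > SKU-142 6.
SKU-158: +100 to 100 (cap) ; 100 left.
Give SKU-114 45 to hit its cap of 45 ; 55 left.
SKU-138 takes 30 to reach its cap of 30 ; 25 left.
Only 25 left; SKU-142 takes them to reach 25.

25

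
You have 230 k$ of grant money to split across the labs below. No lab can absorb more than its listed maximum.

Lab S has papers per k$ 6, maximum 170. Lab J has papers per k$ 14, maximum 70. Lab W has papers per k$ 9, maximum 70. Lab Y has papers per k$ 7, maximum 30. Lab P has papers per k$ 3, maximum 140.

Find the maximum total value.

2180

Rank by papers per k$: Lab J 14 > Lab W 9 > Lab Y 7 > Lab S 6 > Lab P 3.
Lab J: +70 to 70 (cap) → 160 left.
Give Lab W 70 to hit its cap of 70 → 90 left.
Lab Y: +30 to 30 (cap) → 60 left.
Only 60 left; Lab S takes them to reach 60.
Total = 6×60 + 14×70 + 9×70 + 7×30 = 2180.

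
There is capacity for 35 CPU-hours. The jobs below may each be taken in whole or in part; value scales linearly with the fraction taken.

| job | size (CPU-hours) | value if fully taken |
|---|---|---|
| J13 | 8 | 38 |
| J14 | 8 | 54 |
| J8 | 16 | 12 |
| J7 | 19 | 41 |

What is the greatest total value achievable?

Rank by value-to-size ratio: J14 54/8≈6.75, J13 38/8≈4.75, J7 41/19≈2.16, J8 12/16≈0.75.
J14: take in full, 8 CPU-hours for value 54 — 27 left.
Take all of J13 (8 CPU-hours, value 38) — 19 CPU-hours left.
J7: take in full, 19 CPU-hours for value 41 — 0 left.
Total value = 133.

133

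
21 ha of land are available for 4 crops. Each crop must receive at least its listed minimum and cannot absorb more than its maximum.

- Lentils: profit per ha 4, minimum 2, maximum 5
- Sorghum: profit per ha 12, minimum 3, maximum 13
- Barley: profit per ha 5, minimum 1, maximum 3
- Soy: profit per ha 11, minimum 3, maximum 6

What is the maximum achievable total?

224

Meeting every minimum uses 2+3+1+3 = 9 ha, leaving 12.
Rank by profit per ha: Sorghum 12 > Soy 11 > Barley 5 > Lentils 4.
Give Sorghum 10 more to hit its cap of 13 → 2 left.
Soy: +2 (room for 3) → 5. Pool exhausted.
Total = 4×2 + 12×13 + 5×1 + 11×5 = 224.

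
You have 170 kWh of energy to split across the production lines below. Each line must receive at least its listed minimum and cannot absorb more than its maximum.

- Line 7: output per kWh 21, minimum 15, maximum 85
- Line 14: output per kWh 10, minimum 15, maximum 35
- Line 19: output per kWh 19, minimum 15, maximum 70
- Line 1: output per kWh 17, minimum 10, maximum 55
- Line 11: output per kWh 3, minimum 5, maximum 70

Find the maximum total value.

3165

Meeting every minimum uses 15+15+15+10+5 = 60 kWh, leaving 110.
Order the production lines by output per kWh: Line 7 21 > Line 19 19 > Line 1 17 > Line 14 10 > Line 11 3.
Give Line 7 70 more to hit its cap of 85 — 40 left.
Only 40 left; Line 19 takes them to reach 55.
Total = 21×85 + 10×15 + 19×55 + 17×10 + 3×5 = 3165.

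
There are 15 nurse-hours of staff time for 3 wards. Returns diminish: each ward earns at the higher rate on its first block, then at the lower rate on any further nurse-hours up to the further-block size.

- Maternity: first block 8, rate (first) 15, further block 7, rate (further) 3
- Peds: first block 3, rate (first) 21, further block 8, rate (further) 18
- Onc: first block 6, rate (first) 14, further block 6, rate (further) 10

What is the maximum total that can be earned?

267

Treat each block as its own option and order by rate: Peds/T1 21 > Peds/T2 18 > Maternity/T1 15 > Onc/T1 14 > Onc/T2 10 > Maternity/T2 3.
Peds/T1 (21): +3 — 12 left.
Peds T2 at 18: fill all 8 — 4 left.
Maternity T1 at 15: only 4 left, fill 4.
Total = 21×3 + 18×8 + 15×4 = 267.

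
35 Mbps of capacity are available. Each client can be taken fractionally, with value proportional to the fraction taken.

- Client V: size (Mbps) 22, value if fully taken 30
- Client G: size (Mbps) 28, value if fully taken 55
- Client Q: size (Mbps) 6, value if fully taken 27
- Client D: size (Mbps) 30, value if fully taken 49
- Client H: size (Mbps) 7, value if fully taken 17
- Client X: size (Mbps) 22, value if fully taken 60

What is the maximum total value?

104

Rank by value-to-size ratio: Client Q 27/6≈4.5, Client X 60/22≈2.73, Client H 17/7≈2.43, Client G 55/28≈1.96, Client D 49/30≈1.63, Client V 30/22≈1.36.
All 6 Mbps of Client Q fit (value 27) — 29 remain.
Take all of Client X (22 Mbps, value 60) — 7 Mbps left.
Client H: take in full, 7 Mbps for value 17 — 0 left.
Total value = 104.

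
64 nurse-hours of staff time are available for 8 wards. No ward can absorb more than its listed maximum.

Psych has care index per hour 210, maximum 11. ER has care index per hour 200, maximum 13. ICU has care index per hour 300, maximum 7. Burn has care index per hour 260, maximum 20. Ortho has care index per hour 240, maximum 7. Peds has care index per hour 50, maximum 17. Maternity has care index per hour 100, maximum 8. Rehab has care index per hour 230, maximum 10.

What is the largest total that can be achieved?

Rank by care index per hour: ICU 300 > Burn 260 > Ortho 240 > Rehab 230 > Psych 210 > ER 200 > Maternity 100 > Peds 50.
Give ICU 7 to hit its cap of 7 — 57 left.
Burn: +20 to 20 (cap) — 37 left.
Ortho takes 7 to reach its cap of 7 — 30 left.
Give Rehab 10 to hit its cap of 10 — 20 left.
Psych takes 11 to reach its cap of 11 — 9 left.
ER: +9 (room for 13) → 9. Pool exhausted.
Total = 210×11 + 200×9 + 300×7 + 260×20 + 240×7 + 230×10 = 15390.

15390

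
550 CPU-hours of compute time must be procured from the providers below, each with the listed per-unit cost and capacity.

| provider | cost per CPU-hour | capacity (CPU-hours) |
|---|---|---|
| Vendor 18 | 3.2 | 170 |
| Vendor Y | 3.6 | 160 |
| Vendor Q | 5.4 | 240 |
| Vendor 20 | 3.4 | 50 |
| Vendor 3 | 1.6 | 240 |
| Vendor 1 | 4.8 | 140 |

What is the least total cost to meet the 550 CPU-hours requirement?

1422

Use providers in increasing cost order.
Vendor 3 at 1.6: take all 240 CPU-hours — 310 still needed.
Vendor 18 at 3.2: take all 170 CPU-hours — 140 still needed.
Vendor 20 (3.4): use full 50 — 90 CPU-hours to go.
Vendor Y at 3.6: take 90 of its 160 — requirement met.
Vendor 1, Vendor Q: unused.
Cost = 240×1.6 + 170×3.2 + 50×3.4 + 90×3.6 = 1422.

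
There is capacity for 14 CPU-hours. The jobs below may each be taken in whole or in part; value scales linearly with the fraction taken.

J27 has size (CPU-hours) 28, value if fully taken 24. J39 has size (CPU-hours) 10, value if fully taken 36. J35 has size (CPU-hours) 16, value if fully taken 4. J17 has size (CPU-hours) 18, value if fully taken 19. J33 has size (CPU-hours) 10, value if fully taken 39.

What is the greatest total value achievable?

53.4

Best value per unit of size first: J33 39/10≈3.9, J39 36/10≈3.6, J17 19/18≈1.06, J27 24/28≈0.857, J35 4/16≈0.25.
Take all of J33 (10 CPU-hours, value 39) — 4 CPU-hours left.
Fill the last 4 CPU-hours with part of J39: 4/10 of it earns 14.4.
Total value = 53.4.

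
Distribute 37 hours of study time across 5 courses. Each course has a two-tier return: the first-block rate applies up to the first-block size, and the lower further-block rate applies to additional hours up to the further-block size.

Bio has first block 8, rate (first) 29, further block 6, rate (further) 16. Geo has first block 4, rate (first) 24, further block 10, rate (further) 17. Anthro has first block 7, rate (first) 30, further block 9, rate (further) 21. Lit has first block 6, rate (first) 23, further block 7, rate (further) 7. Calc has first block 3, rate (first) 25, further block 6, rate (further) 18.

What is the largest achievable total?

940

Rank every tier by rate: Anthro/first 30 > Bio/first 29 > Calc/first 25 > Geo/first 24 > Lit/first 23 > Anthro/second 21 > Calc/second 18 > Geo/second 17 > Bio/second 16 > Lit/second 7.
Anthro first at 30: fill all 7 → 30 left.
Bio/first (29): +8 → 22 left.
Fill Calc first block (3 at 25) → 19 left.
Geo first at 24: fill all 4 → 15 left.
Fill Lit first block (6 at 23) → 9 left.
Fill Anthro second block (9 at 21) → 0 left.
Total = 30×7 + 29×8 + 25×3 + 24×4 + 23×6 + 21×9 = 940.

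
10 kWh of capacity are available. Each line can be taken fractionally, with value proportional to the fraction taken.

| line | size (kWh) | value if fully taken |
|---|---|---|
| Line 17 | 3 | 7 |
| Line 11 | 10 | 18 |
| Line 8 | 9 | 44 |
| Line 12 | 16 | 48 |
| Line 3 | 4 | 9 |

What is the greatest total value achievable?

Sort by value density: Line 8 44/9≈4.89, Line 12 48/16≈3, Line 17 7/3≈2.33, Line 3 9/4≈2.25, Line 11 18/10≈1.8.
Take all of Line 8 (9 kWh, value 44) — 1 kWh left.
Only 1 kWh remain; take 1/16 of Line 12 for value 48×1/16 = 3.
Total value = 47.

47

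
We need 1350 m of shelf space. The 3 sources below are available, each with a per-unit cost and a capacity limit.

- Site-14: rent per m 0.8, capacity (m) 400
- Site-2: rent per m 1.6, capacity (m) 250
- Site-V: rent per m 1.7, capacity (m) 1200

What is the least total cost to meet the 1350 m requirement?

Cheapest first:
Site-14 at 0.8: take all 400 m — 950 still needed.
Site-2 at 1.6: take all 250 m — 700 still needed.
Site-V (1.7): take the remaining 700 — done.
Cost = 400×0.8 + 250×1.6 + 700×1.7 = 1910.

1910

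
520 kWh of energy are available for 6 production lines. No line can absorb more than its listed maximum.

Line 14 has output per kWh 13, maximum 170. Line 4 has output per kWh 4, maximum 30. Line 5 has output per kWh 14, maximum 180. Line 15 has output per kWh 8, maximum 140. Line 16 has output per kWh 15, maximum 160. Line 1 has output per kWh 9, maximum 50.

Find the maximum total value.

Rank by output per kWh: Line 16 15 > Line 5 14 > Line 14 13 > Line 1 9 > Line 15 8 > Line 4 4.
Give Line 16 160 to hit its cap of 160 ; 360 left.
Line 5: +180 to 180 (cap) ; 180 left.
Give Line 14 170 to hit its cap of 170 ; 10 left.
Only 10 left; Line 1 takes them to reach 10.
Total = 13×170 + 14×180 + 15×160 + 9×10 = 7220.

7220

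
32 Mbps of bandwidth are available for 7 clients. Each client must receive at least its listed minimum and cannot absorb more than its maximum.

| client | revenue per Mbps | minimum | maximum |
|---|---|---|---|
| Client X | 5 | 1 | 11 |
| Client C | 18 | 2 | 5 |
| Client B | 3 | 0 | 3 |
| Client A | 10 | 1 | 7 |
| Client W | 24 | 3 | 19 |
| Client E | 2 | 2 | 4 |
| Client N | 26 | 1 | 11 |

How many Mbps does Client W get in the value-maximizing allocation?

15

Meeting every minimum uses 1+2+0+1+3+2+1 = 10 Mbps, leaving 22.
Rank by revenue per Mbps: Client N 26 > Client W 24 > Client C 18 > Client A 10 > Client X 5 > Client B 3 > Client E 2.
Give Client N 10 more to hit its cap of 11 ; 12 left.
Only 12 left; Client W takes them to reach 15.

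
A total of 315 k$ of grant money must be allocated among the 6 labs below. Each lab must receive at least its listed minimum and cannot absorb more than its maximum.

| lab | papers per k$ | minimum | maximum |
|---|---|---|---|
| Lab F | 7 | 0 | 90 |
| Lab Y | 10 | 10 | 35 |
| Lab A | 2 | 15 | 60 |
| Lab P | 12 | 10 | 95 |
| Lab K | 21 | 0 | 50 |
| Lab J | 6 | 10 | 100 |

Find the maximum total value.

3380

Meeting every minimum uses 0+10+15+10+0+10 = 45 k$, leaving 270.
Highest papers per k$ first: Lab K 21 > Lab P 12 > Lab Y 10 > Lab F 7 > Lab J 6 > Lab A 2.
Lab K: +50 to 50 (cap) → 220 left.
Lab P takes 85 more to reach its cap of 95 → 135 left.
Lab Y: +25 to 35 (cap) → 110 left.
Give Lab F 90 more to hit its cap of 90 → 20 left.
Lab J has room for 90 more but only 20 remain, so it gets 30.
Total = 7×90 + 10×35 + 2×15 + 12×95 + 21×50 + 6×30 = 3380.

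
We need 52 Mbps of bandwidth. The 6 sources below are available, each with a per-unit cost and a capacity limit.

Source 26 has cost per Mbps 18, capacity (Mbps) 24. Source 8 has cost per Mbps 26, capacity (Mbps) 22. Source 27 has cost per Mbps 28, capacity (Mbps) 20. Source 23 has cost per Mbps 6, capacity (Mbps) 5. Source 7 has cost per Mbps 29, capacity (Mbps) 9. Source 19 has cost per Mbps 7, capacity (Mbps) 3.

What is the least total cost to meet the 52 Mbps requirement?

Cheapest first:
Source 23 (6): use full 5 → 47 Mbps to go.
Source 19 at 7: take all 3 Mbps → 44 still needed.
Take 24 from Source 26 at 18 → need 20 more.
Take 20 from Source 8 at 26 to finish.
Source 27, Source 7: unused.
Cost = 5×6 + 3×7 + 24×18 + 20×26 = 1003.

1003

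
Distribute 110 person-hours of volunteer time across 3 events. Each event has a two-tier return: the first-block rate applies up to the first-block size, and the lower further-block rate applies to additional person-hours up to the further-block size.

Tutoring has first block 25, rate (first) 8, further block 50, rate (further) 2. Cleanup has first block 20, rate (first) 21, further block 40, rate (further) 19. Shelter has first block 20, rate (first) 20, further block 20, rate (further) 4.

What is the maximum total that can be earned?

1800

Order all 6 blocks by rate: Cleanup/first 21 > Shelter/first 20 > Cleanup/second 19 > Tutoring/first 8 > Shelter/second 4 > Tutoring/second 2.
Cleanup/first (21): +20 — 90 left.
Shelter/first (20): +20 — 70 left.
Cleanup/second (19): +40 — 30 left.
Tutoring first at 8: fill all 25 — 5 left.
5 remain; put them into Shelter second at 4.
Total = 21×20 + 20×20 + 19×40 + 8×25 + 4×5 = 1800.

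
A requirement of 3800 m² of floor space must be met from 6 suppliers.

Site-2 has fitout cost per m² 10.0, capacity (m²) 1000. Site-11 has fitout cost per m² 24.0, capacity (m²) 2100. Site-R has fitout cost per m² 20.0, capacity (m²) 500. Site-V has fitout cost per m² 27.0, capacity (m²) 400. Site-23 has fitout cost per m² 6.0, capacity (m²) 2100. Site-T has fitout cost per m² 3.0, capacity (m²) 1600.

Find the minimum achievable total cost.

18400

Cheapest first:
Take 1600 from Site-T at 3.0 ; need 2200 more.
Take 2100 from Site-23 at 6.0 ; need 100 more.
Site-2 at 10.0: take 100 of its 1000 ; requirement met.
Site-R, Site-11, Site-V: unused.
Cost = 1600×3.0 + 2100×6.0 + 100×10.0 = 18400.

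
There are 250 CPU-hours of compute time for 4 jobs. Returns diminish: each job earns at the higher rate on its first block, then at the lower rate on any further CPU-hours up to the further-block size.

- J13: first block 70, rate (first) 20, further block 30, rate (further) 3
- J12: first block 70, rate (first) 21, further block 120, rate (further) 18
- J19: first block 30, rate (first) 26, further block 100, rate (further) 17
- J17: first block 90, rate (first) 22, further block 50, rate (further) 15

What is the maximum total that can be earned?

Rank every tier by rate: J19/first 26 > J17/first 22 > J12/first 21 > J13/first 20 > J12/second 18 > J19/second 17 > J17/second 15 > J13/second 3.
J19/first (26): +30 ; 220 left.
Fill J17 first block (90 at 22) ; 130 left.
Fill J12 first block (70 at 21) ; 60 left.
J13/first: +60 of 70 at 20; pool empty.
Total = 26×30 + 22×90 + 21×70 + 20×60 = 5430.

5430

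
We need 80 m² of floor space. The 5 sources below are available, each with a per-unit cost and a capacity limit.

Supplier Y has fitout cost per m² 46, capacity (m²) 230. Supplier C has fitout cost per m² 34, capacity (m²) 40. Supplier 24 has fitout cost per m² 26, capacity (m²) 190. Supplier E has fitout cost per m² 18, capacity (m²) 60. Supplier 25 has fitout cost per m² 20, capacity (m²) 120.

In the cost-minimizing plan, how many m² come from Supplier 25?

20

Cheapest first:
Take 60 from Supplier E at 18 → need 20 more.
Supplier 25 at 20: take 20 of its 120 → requirement met.
Supplier 24, Supplier C, Supplier Y: unused.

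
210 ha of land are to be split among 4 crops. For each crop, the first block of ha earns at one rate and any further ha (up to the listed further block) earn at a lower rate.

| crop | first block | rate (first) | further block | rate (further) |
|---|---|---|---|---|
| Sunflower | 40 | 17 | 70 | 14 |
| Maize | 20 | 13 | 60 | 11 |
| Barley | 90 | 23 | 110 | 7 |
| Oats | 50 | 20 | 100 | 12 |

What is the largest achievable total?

Order all 8 blocks by rate: Barley/first 23 > Oats/first 20 > Sunflower/first 17 > Sunflower/second 14 > Maize/first 13 > Oats/second 12 > Maize/second 11 > Barley/second 7.
Barley/first (23): +90 ; 120 left.
Oats/first (20): +50 ; 70 left.
Sunflower first at 17: fill all 40 ; 30 left.
30 remain; put them into Sunflower second at 14.
Total = 23×90 + 20×50 + 17×40 + 14×30 = 4170.

4170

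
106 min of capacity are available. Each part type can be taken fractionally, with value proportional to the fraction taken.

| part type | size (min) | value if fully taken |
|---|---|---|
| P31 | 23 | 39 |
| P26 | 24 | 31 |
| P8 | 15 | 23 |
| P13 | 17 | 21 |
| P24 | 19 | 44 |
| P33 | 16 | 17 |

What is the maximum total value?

Rank by value-to-size ratio: P24 44/19≈2.32, P31 39/23≈1.7, P8 23/15≈1.53, P26 31/24≈1.29, P13 21/17≈1.24, P33 17/16≈1.06.
Take all of P24 (19 min, value 44) ; 87 min left.
All 23 min of P31 fit (value 39) ; 64 remain.
All 15 min of P8 fit (value 23) ; 49 remain.
Take all of P26 (24 min, value 31) ; 25 min left.
All 17 min of P13 fit (value 21) ; 8 remain.
8 min left: a 8/16 share of P33 gives 17×8/16 = 8.5.
Total value = 166.5.

166.5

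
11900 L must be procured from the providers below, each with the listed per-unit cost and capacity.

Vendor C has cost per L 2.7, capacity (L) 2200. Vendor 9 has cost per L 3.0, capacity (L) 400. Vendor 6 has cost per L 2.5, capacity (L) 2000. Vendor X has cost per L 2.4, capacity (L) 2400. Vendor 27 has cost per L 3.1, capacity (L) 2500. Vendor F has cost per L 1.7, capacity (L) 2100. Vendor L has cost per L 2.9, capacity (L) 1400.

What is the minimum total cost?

Cheapest first:
Vendor F (1.7): use full 2100 → 9800 L to go.
Take 2400 from Vendor X at 2.4 → need 7400 more.
Take 2000 from Vendor 6 at 2.5 → need 5400 more.
Vendor C at 2.7: take all 2200 L → 3200 still needed.
Vendor L at 2.9: take all 1400 L → 1800 still needed.
Vendor 9 at 3.0: take all 400 L → 1400 still needed.
Take 1400 from Vendor 27 at 3.1 to finish.
Cost = 2100×1.7 + 2400×2.4 + 2000×2.5 + 2200×2.7 + 1400×2.9 + 400×3.0 + 1400×3.1 = 29870.

29870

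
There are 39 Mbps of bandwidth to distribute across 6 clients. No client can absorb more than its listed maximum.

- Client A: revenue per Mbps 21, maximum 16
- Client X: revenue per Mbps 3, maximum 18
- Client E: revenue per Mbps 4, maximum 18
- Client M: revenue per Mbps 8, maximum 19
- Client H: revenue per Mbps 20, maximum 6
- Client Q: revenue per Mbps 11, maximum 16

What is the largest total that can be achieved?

Rank by revenue per Mbps: Client A 21 > Client H 20 > Client Q 11 > Client M 8 > Client E 4 > Client X 3.
Give Client A 16 to hit its cap of 16 — 23 left.
Give Client H 6 to hit its cap of 6 — 17 left.
Client Q: +16 to 16 (cap) — 1 left.
Client M: +1 (room for 19) → 1. Pool exhausted.
Total = 21×16 + 8×1 + 20×6 + 11×16 = 640.

640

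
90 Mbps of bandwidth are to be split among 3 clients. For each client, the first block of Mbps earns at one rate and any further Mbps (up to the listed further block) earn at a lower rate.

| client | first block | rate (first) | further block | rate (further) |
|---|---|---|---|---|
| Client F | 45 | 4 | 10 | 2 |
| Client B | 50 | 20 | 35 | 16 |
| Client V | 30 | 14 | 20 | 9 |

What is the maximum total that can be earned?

Rank every tier by rate: Client B/T1 20 > Client B/T2 16 > Client V/T1 14 > Client V/T2 9 > Client F/T1 4 > Client F/T2 2.
Client B/T1 (20): +50 ; 40 left.
Client B T2 at 16: fill all 35 ; 5 left.
Client V/T1: +5 of 30 at 14; pool empty.
Total = 20×50 + 16×35 + 14×5 = 1630.

1630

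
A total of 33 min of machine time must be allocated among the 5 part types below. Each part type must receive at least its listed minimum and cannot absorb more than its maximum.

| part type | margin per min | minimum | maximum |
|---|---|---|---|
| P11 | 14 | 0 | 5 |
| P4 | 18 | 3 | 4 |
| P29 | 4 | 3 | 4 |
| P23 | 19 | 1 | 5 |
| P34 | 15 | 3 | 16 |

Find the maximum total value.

489

Meeting every minimum uses 0+3+3+1+3 = 10 min, leaving 23.
Rank by margin per min: P23 19 > P4 18 > P34 15 > P11 14 > P29 4.
P23: +4 to 5 (cap) ; 19 left.
Give P4 1 more to hit its cap of 4 ; 18 left.
P34: +13 to 16 (cap) ; 5 left.
Give P11 5 more to hit its cap of 5 ; 0 left.
Total = 14×5 + 18×4 + 4×3 + 19×5 + 15×16 = 489.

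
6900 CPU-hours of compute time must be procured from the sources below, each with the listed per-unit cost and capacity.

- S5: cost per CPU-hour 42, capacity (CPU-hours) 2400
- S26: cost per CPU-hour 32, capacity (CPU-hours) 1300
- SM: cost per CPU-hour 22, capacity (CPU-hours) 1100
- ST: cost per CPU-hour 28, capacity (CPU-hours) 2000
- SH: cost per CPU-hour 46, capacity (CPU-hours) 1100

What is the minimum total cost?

227200

Use sources in increasing cost order.
SM at 22: take all 1100 CPU-hours ; 5800 still needed.
ST at 28: take all 2000 CPU-hours ; 3800 still needed.
S26 (32): use full 1300 ; 2500 CPU-hours to go.
S5 at 42: take all 2400 CPU-hours ; 100 still needed.
SH at 46: take 100 of its 1100 ; requirement met.
Cost = 1100×22 + 2000×28 + 1300×32 + 2400×42 + 100×46 = 227200.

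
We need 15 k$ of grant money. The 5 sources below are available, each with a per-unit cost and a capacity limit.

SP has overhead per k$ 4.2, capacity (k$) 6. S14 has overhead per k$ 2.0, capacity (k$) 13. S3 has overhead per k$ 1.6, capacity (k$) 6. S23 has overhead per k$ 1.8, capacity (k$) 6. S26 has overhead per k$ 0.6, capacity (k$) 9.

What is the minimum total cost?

15

Use sources in increasing cost order.
S26 at 0.6: take all 9 k$ — 6 still needed.
S3 at 1.6: take all 6 k$ — 0 still needed.
S23, S14, SP: unused.
Cost = 9×0.6 + 6×1.6 = 15.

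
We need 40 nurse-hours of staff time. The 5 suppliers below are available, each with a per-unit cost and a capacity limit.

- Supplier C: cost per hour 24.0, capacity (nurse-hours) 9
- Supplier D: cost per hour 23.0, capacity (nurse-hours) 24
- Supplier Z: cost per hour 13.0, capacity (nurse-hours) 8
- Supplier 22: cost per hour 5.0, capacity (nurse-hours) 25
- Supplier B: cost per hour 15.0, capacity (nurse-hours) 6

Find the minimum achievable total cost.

342

Cheapest first:
Supplier 22 (5.0): use full 25 ; 15 nurse-hours to go.
Supplier Z at 13.0: take all 8 nurse-hours ; 7 still needed.
Supplier B at 15.0: take all 6 nurse-hours ; 1 still needed.
Take 1 from Supplier D at 23.0 to finish.
Supplier C: unused.
Cost = 25×5.0 + 8×13.0 + 6×15.0 + 1×23.0 = 342.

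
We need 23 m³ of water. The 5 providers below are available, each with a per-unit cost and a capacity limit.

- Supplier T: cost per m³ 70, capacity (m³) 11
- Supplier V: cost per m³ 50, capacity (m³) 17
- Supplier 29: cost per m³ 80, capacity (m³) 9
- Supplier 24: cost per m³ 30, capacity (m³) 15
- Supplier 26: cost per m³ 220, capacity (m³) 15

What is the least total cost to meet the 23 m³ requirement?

850

Fill from the cheapest provider first.
Supplier 24 (30): use full 15 — 8 m³ to go.
Supplier V at 50: take 8 of its 17 — requirement met.
Supplier T, Supplier 29, Supplier 26: unused.
Cost = 15×30 + 8×50 = 850.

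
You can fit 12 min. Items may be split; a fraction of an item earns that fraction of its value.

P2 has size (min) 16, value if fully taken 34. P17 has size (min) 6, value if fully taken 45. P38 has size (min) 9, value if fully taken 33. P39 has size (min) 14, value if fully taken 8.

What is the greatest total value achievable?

Sort by value density: P17 45/6≈7.5, P38 33/9≈3.67, P2 34/16≈2.12, P39 8/14≈0.571.
Take all of P17 (6 min, value 45) ; 6 min left.
6 min left: a 6/9 share of P38 gives 33×6/9 = 22.
Total value = 67.

67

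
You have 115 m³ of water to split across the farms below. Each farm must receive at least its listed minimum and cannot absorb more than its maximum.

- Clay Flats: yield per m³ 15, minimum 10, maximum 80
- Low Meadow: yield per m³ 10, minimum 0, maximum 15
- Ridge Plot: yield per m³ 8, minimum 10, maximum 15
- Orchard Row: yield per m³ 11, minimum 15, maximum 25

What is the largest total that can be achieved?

1555

Meeting every minimum uses 10+0+10+15 = 35 m³, leaving 80.
Highest yield per m³ first: Clay Flats 15 > Orchard Row 11 > Low Meadow 10 > Ridge Plot 8.
Clay Flats: +70 to 80 (cap) ; 10 left.
Orchard Row: +10 to 25 (cap) ; 0 left.
Total = 15×80 + 8×10 + 11×25 = 1555.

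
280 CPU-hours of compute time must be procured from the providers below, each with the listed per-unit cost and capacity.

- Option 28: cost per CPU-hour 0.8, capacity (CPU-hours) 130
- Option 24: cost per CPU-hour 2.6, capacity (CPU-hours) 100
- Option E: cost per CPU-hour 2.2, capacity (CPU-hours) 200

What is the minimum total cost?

Fill from the cheapest provider first.
Take 130 from Option 28 at 0.8 ; need 150 more.
Take 150 from Option E at 2.2 to finish.
Option 24: unused.
Cost = 130×0.8 + 150×2.2 = 434.

434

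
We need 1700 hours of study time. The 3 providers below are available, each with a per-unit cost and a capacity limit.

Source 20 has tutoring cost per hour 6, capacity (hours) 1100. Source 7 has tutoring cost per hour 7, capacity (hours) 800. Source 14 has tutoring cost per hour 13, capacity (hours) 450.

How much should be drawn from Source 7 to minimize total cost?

600

Fill from the cheapest provider first.
Take 1100 from Source 20 at 6 — need 600 more.
Source 7 at 7: take 600 of its 800 — requirement met.
Source 14: unused.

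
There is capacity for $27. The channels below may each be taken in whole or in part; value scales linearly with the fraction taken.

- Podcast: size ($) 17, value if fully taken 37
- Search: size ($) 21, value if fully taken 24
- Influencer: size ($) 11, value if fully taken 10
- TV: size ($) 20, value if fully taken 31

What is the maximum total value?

Sort by value density: Podcast 37/17≈2.18, TV 31/20≈1.55, Search 24/21≈1.14, Influencer 10/11≈0.909.
Podcast: take in full, 17 $ for value 37 → 10 left.
10 $ left: a 10/20 share of TV gives 31×10/20 = 15.5.
Total value = 52.5.

52.5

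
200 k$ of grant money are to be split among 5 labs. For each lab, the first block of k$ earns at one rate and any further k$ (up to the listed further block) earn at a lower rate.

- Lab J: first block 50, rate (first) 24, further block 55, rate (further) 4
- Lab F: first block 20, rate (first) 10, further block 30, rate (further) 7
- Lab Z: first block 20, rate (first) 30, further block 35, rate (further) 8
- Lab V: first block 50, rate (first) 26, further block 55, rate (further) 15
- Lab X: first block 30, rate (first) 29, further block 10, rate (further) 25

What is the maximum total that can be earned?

Rank every tier by rate: Lab Z/first 30 > Lab X/first 29 > Lab V/first 26 > Lab X/second 25 > Lab J/first 24 > Lab V/second 15 > Lab F/first 10 > Lab Z/second 8 > Lab F/second 7 > Lab J/second 4.
Lab Z/first (30): +20 → 180 left.
Lab X first at 29: fill all 30 → 150 left.
Lab V first at 26: fill all 50 → 100 left.
Fill Lab X second block (10 at 25) → 90 left.
Fill Lab J first block (50 at 24) → 40 left.
Lab V/second: +40 of 55 at 15; pool empty.
Total = 30×20 + 29×30 + 26×50 + 25×10 + 24×50 + 15×40 = 4820.

4820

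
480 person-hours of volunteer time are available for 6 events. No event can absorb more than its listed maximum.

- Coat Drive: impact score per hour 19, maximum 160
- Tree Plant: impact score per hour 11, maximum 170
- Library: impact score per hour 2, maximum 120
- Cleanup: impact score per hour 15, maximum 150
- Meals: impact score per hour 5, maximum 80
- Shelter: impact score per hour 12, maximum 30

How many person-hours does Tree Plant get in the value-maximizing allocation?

Highest impact score per hour first: Coat Drive 19 > Cleanup 15 > Shelter 12 > Tree Plant 11 > Meals 5 > Library 2.
Coat Drive takes 160 to reach its cap of 160 ; 320 left.
Give Cleanup 150 to hit its cap of 150 ; 170 left.
Give Shelter 30 to hit its cap of 30 ; 140 left.
Tree Plant: +140 (room for 170) → 140. Pool exhausted.

140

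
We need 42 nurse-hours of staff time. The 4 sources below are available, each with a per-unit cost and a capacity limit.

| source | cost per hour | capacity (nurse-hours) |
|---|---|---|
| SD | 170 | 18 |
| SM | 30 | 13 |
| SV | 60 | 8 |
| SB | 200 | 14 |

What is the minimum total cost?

Fill from the cheapest source first.
Take 13 from SM at 30 ; need 29 more.
SV at 60: take all 8 nurse-hours ; 21 still needed.
SD at 170: take all 18 nurse-hours ; 3 still needed.
Take 3 from SB at 200 to finish.
Cost = 13×30 + 8×60 + 18×170 + 3×200 = 4530.

4530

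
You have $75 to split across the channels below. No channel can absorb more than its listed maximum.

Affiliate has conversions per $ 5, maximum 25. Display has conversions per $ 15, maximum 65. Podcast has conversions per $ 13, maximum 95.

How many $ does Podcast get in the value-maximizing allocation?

10

Highest conversions per $ first: Display 15 > Podcast 13 > Affiliate 5.
Display: +65 to 65 (cap) ; 10 left.
Only 10 left; Podcast takes them to reach 10.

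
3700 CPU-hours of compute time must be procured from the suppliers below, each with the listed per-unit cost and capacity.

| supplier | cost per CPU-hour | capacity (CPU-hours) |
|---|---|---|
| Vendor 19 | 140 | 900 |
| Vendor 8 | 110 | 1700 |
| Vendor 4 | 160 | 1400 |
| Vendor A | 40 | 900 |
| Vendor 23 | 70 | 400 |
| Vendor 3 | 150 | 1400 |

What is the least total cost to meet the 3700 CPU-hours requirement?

349000

Cheapest first:
Take 900 from Vendor A at 40 — need 2800 more.
Vendor 23 at 70: take all 400 CPU-hours — 2400 still needed.
Take 1700 from Vendor 8 at 110 — need 700 more.
Take 700 from Vendor 19 at 140 to finish.
Vendor 3, Vendor 4: unused.
Cost = 900×40 + 400×70 + 1700×110 + 700×140 = 349000.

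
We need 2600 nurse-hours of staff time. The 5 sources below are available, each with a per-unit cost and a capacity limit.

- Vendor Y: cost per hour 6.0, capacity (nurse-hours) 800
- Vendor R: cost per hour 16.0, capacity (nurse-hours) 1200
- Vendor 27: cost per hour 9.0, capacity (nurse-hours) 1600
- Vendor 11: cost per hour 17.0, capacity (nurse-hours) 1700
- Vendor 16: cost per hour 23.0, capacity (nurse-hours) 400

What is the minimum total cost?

22400

Fill from the cheapest source first.
Vendor Y (6.0): use full 800 ; 1800 nurse-hours to go.
Vendor 27 (9.0): use full 1600 ; 200 nurse-hours to go.
Vendor R (16.0): take the remaining 200 ; done.
Vendor 11, Vendor 16: unused.
Cost = 800×6.0 + 1600×9.0 + 200×16.0 = 22400.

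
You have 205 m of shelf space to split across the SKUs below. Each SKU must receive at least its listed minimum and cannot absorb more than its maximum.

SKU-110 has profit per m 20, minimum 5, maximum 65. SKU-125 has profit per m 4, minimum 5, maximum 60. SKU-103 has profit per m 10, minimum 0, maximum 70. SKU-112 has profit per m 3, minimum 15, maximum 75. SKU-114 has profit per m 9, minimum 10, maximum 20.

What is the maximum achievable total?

2365

Meeting every minimum uses 5+5+0+15+10 = 35 m, leaving 170.
Order the SKUs by profit per m: SKU-110 20 > SKU-103 10 > SKU-114 9 > SKU-125 4 > SKU-112 3.
SKU-110: +60 to 65 (cap) → 110 left.
SKU-103: +70 to 70 (cap) → 40 left.
SKU-114 takes 10 more to reach its cap of 20 → 30 left.
SKU-125 has room for 55 more but only 30 remain, so it gets 35.
Total = 20×65 + 4×35 + 10×70 + 3×15 + 9×20 = 2365.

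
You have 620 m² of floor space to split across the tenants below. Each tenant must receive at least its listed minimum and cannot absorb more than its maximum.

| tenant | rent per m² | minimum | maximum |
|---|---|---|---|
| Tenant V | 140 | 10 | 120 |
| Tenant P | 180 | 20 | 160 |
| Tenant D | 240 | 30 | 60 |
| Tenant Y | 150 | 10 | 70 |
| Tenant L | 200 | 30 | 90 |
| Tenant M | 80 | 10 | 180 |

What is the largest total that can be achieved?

98100

Meeting every minimum uses 10+20+30+10+30+10 = 110 m², leaving 510.
Rank by rent per m²: Tenant D 240 > Tenant L 200 > Tenant P 180 > Tenant Y 150 > Tenant V 140 > Tenant M 80.
Give Tenant D 30 more to hit its cap of 60 — 480 left.
Tenant L takes 60 more to reach its cap of 90 — 420 left.
Give Tenant P 140 more to hit its cap of 160 — 280 left.
Tenant Y: +60 to 70 (cap) — 220 left.
Give Tenant V 110 more to hit its cap of 120 — 110 left.
Only 110 left; Tenant M takes them to reach 120.
Total = 140×120 + 180×160 + 240×60 + 150×70 + 200×90 + 80×120 = 98100.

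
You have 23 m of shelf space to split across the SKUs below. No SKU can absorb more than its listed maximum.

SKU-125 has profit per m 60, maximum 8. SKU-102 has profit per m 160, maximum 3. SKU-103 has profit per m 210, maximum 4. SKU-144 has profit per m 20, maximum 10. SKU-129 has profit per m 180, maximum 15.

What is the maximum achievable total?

4080

Highest profit per m first: SKU-103 210 > SKU-129 180 > SKU-102 160 > SKU-125 60 > SKU-144 20.
SKU-103: +4 to 4 (cap) → 19 left.
Give SKU-129 15 to hit its cap of 15 → 4 left.
Give SKU-102 3 to hit its cap of 3 → 1 left.
SKU-125: +1 (room for 8) → 1. Pool exhausted.
Total = 60×1 + 160×3 + 210×4 + 180×15 = 4080.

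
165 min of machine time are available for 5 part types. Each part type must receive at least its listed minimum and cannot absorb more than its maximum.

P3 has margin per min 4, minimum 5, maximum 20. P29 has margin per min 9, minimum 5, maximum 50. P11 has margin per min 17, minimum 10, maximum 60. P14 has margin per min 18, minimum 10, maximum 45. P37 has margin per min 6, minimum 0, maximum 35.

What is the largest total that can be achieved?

2330

Meeting every minimum uses 5+5+10+10+0 = 30 min, leaving 135.
Rank by margin per min: P14 18 > P11 17 > P29 9 > P37 6 > P3 4.
P14: +35 to 45 (cap) — 100 left.
P11: +50 to 60 (cap) — 50 left.
Give P29 45 more to hit its cap of 50 — 5 left.
P37 has room for 35 more but only 5 remain, so it gets 5.
Total = 4×5 + 9×50 + 17×60 + 18×45 + 6×5 = 2330.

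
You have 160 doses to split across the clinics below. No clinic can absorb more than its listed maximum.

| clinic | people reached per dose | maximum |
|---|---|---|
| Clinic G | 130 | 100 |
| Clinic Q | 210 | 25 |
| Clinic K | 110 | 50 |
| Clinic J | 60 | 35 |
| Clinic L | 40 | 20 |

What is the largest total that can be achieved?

22100

Rank by people reached per dose: Clinic Q 210 > Clinic G 130 > Clinic K 110 > Clinic J 60 > Clinic L 40.
Give Clinic Q 25 to hit its cap of 25 → 135 left.
Give Clinic G 100 to hit its cap of 100 → 35 left.
Only 35 left; Clinic K takes them to reach 35.
Total = 130×100 + 210×25 + 110×35 = 22100.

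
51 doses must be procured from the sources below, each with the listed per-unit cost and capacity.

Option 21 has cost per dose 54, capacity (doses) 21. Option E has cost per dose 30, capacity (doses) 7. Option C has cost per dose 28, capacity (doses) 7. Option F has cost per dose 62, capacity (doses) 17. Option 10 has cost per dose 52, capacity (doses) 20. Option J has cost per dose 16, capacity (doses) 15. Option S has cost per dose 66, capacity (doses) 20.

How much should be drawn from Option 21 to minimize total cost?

2

Use sources in increasing cost order.
Take 15 from Option J at 16 → need 36 more.
Option C at 28: take all 7 doses → 29 still needed.
Option E at 30: take all 7 doses → 22 still needed.
Option 10 (52): use full 20 → 2 doses to go.
Option 21 at 54: take 2 of its 21 → requirement met.
Option F, Option S: unused.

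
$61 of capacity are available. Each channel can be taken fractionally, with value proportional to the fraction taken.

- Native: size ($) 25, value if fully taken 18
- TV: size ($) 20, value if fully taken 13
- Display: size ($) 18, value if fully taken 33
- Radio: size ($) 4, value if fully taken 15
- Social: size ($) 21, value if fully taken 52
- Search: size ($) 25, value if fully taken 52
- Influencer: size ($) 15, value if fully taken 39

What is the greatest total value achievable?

Best value per unit of size first: Radio 15/4≈3.75, Influencer 39/15≈2.6, Social 52/21≈2.48, Search 52/25≈2.08, Display 33/18≈1.83, Native 18/25≈0.72, TV 13/20≈0.65.
All 4 $ of Radio fit (value 15) ; 57 remain.
All 15 $ of Influencer fit (value 39) ; 42 remain.
All 21 $ of Social fit (value 52) ; 21 remain.
Only 21 $ remain; take 21/25 of Search for value 52×21/25 = 43.68.
Total value = 149.68.

149.68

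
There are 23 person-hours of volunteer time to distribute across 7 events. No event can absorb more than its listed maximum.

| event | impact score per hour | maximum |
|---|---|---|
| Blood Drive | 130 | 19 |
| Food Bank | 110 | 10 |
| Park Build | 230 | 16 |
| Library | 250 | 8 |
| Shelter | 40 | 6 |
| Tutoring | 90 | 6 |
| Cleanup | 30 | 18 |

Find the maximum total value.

5450

Order the events by impact score per hour: Library 250 > Park Build 230 > Blood Drive 130 > Food Bank 110 > Tutoring 90 > Shelter 40 > Cleanup 30.
Library: +8 to 8 (cap) → 15 left.
Park Build has room for 16 but only 15 remain, so it gets 15.
Total = 230×15 + 250×8 = 5450.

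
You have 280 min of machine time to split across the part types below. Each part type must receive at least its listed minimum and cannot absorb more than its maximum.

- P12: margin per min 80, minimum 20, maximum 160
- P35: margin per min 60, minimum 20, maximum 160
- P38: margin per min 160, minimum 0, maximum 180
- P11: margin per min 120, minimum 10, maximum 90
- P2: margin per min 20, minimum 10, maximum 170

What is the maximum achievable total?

Meeting every minimum uses 20+20+0+10+10 = 60 min, leaving 220.
Highest margin per min first: P38 160 > P11 120 > P12 80 > P35 60 > P2 20.
P38: +180 to 180 (cap) → 40 left.
P11 has room for 80 more but only 40 remain, so it gets 50.
Total = 80×20 + 60×20 + 160×180 + 120×50 + 20×10 = 37800.

37800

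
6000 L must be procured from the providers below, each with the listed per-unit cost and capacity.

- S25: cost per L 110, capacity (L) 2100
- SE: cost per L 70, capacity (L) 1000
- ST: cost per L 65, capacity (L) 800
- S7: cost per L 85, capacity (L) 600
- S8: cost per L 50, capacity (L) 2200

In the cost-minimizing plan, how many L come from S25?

Fill from the cheapest provider first.
S8 (50): use full 2200 — 3800 L to go.
ST (65): use full 800 — 3000 L to go.
Take 1000 from SE at 70 — need 2000 more.
S7 at 85: take all 600 L — 1400 still needed.
S25 at 110: take 1400 of its 2100 — requirement met.

1400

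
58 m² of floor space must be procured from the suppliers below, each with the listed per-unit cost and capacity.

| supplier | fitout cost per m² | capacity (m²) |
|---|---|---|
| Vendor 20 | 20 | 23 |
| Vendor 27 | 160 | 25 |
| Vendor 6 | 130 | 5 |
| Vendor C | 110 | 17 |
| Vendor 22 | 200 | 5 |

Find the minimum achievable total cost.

Cheapest first:
Vendor 20 at 20: take all 23 m² ; 35 still needed.
Vendor C (110): use full 17 ; 18 m² to go.
Take 5 from Vendor 6 at 130 ; need 13 more.
Vendor 27 at 160: take 13 of its 25 ; requirement met.
Vendor 22: unused.
Cost = 23×20 + 17×110 + 5×130 + 13×160 = 5060.

5060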